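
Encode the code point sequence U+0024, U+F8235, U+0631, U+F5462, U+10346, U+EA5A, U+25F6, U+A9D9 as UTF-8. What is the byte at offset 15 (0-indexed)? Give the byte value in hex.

0xEE

U+0024 → 1-byte form 24 at offsets 0–0.
U+F8235 → 4-byte form F3 B8 88 B5 at offsets 1–4.
U+0631 → 2-byte form D8 B1 at offsets 5–6.
U+F5462 → 4-byte form F3 B5 91 A2 at offsets 7–10.
U+10346 → 4-byte form F0 90 8D 86 at offsets 11–14.
U+EA5A → 3-byte form EE A9 9A at offsets 15–17.
Offset 15 falls in char 6's range; it's byte 1 of EE A9 9A = 0xEE.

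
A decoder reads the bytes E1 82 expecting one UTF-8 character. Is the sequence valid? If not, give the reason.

invalid (sequence truncated)

Leading byte 0xE1 = 11100001 → 3-byte form, but only 2 bytes are present.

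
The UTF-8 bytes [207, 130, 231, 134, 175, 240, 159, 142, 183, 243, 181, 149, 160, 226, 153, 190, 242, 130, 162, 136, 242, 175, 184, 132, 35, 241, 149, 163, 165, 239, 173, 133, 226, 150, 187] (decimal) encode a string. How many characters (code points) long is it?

Byte at offset 0: 0xCF = 11001111 → 2-byte char (#1). Advance 2.
Byte at offset 2: 0xE7 = 11100111 → 3-byte char (#2). Advance 3.
Byte at offset 5: 0xF0 = 11110000 → 4-byte char (#3). Advance 4.
Byte at offset 9: 0xF3 = 11110011 → 4-byte char (#4). Advance 4.
Byte at offset 13: 0xE2 = 11100010 → 3-byte char (#5). Advance 3.
Byte at offset 16: 0xF2 = 11110010 → 4-byte char (#6). Advance 4.
Byte at offset 20: 0xF2 = 11110010 → 4-byte char (#7). Advance 4.
Byte at offset 24: 0x23 = 00100011 → 1-byte char (#8). Advance 1.
Byte at offset 25: 0xF1 = 11110001 → 4-byte char (#9). Advance 4.
Byte at offset 29: 0xEF = 11101111 → 3-byte char (#10). Advance 3.
Byte at offset 32: 0xE2 = 11100010 → 3-byte char (#11). Advance 3.
Reached end at offset 35 after 11 code points.

11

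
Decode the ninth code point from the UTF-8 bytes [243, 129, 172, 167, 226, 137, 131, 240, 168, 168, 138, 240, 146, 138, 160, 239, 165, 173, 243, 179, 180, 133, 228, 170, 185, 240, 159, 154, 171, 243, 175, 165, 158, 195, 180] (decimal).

Offset 0: leading byte 0xF3 = 11110011 → 4-byte char #1 = F3 81 AC A7.
Offset 4: leading byte 0xE2 = 11100010 → 3-byte char #2 = E2 89 83.
Offset 7: leading byte 0xF0 = 11110000 → 4-byte char #3 = F0 A8 A8 8A.
Offset 11: leading byte 0xF0 = 11110000 → 4-byte char #4 = F0 92 8A A0.
Offset 15: leading byte 0xEF = 11101111 → 3-byte char #5 = EF A5 AD.
Offset 18: leading byte 0xF3 = 11110011 → 4-byte char #6 = F3 B3 B4 85.
Offset 22: leading byte 0xE4 = 11100100 → 3-byte char #7 = E4 AA B9.
Offset 25: leading byte 0xF0 = 11110000 → 4-byte char #8 = F0 9F 9A AB.
Offset 29: leading byte 0xF3 = 11110011 → 4-byte char #9 = F3 AF A5 9E.
Leading byte 0xF3 = 11110011 matches 11110xxx → 4-byte sequence.
Byte 1: 0xF3 = 11110011, payload 011 (3 bits).
Byte 2: 0xAF = 10101111 (10xxxxxx ✓), payload 101111.
Byte 3: 0xA5 = 10100101 (10xxxxxx ✓), payload 100101.
Byte 4: 0x9E = 10011110 (10xxxxxx ✓), payload 011110.
Concatenate: 011101111100101011110 = 0xEF95E (21 bits → U+EF95E).

U+EF95E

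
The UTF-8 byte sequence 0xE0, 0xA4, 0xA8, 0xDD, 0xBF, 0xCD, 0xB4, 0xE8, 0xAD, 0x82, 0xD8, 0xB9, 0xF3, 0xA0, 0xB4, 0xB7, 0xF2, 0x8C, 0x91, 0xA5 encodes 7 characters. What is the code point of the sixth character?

U+E0D37

Offset 0: leading byte 0xE0 = 11100000 → 3-byte char #1 = E0 A4 A8.
Offset 3: leading byte 0xDD = 11011101 → 2-byte char #2 = DD BF.
Offset 5: leading byte 0xCD = 11001101 → 2-byte char #3 = CD B4.
Offset 7: leading byte 0xE8 = 11101000 → 3-byte char #4 = E8 AD 82.
Offset 10: leading byte 0xD8 = 11011000 → 2-byte char #5 = D8 B9.
Offset 12: leading byte 0xF3 = 11110011 → 4-byte char #6 = F3 A0 B4 B7.
Leading byte 0xF3 = 11110011 matches 11110xxx → 4-byte sequence.
Byte 1: 0xF3 = 11110011, payload 011 (3 bits).
Byte 2: 0xA0 = 10100000 (10xxxxxx ✓), payload 100000.
Byte 3: 0xB4 = 10110100 (10xxxxxx ✓), payload 110100.
Byte 4: 0xB7 = 10110111 (10xxxxxx ✓), payload 110111.
Concatenate: 011100000110100110111 = 0xE0D37 (21 bits → U+E0D37).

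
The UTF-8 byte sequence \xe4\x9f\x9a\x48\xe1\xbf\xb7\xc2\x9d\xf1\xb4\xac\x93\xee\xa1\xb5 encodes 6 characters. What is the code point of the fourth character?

Offset 0: leading byte 0xE4 = 11100100 → 3-byte char #1 = E4 9F 9A.
Offset 3: leading byte 0x48 = 01001000 → 1-byte char #2 = 48.
Offset 4: leading byte 0xE1 = 11100001 → 3-byte char #3 = E1 BF B7.
Offset 7: leading byte 0xC2 = 11000010 → 2-byte char #4 = C2 9D.
Leading byte 0xC2 = 11000010 matches 110xxxxx → 2-byte sequence.
Byte 1: 0xC2 = 11000010, payload 00010 (5 bits).
Byte 2: 0x9D = 10011101 (10xxxxxx ✓), payload 011101.
Concatenate: 00010011101 = 0x9D (11 bits → U+009D).

U+009D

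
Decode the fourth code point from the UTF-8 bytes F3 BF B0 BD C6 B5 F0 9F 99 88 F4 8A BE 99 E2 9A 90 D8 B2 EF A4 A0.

Offset 0: leading byte 0xF3 = 11110011 → 4-byte char #1 = F3 BF B0 BD.
Offset 4: leading byte 0xC6 = 11000110 → 2-byte char #2 = C6 B5.
Offset 6: leading byte 0xF0 = 11110000 → 4-byte char #3 = F0 9F 99 88.
Offset 10: leading byte 0xF4 = 11110100 → 4-byte char #4 = F4 8A BE 99.
Leading byte 0xF4 = 11110100 matches 11110xxx → 4-byte sequence.
Byte 1: 0xF4 = 11110100, payload 100 (3 bits).
Byte 2: 0x8A = 10001010 (10xxxxxx ✓), payload 001010.
Byte 3: 0xBE = 10111110 (10xxxxxx ✓), payload 111110.
Byte 4: 0x99 = 10011001 (10xxxxxx ✓), payload 011001.
Concatenate: 100001010111110011001 = 0x10AF99 (21 bits → U+10AF99).

U+10AF99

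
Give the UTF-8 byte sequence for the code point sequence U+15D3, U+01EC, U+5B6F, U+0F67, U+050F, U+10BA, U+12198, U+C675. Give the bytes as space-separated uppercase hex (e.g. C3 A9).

E1 97 93 C7 AC E5 AD AF E0 BD A7 D4 8F E1 82 BA F0 92 86 98 EC 99 B5

U+15D3: 3-byte form → E1 97 93.
U+01EC: 2-byte form → C7 AC.
U+5B6F: 3-byte form → E5 AD AF.
U+0F67: 3-byte form → E0 BD A7.
U+050F: 2-byte form → D4 8F.
U+10BA: 3-byte form → E1 82 BA.
U+12198: 4-byte form → F0 92 86 98.
U+C675: 3-byte form → EC 99 B5.
Concatenated (23 bytes): E1 97 93 C7 AC E5 AD AF E0 BD A7 D4 8F E1 82 BA F0 92 86 98 EC 99 B5.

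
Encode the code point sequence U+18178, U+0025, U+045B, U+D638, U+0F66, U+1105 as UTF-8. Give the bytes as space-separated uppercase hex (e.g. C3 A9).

U+18178: 4-byte form → F0 98 85 B8.
U+0025: 1-byte form → 25.
U+045B: 2-byte form → D1 9B.
U+D638: 3-byte form → ED 98 B8.
U+0F66: 3-byte form → E0 BD A6.
U+1105: 3-byte form → E1 84 85.
Concatenated (16 bytes): F0 98 85 B8 25 D1 9B ED 98 B8 E0 BD A6 E1 84 85.

F0 98 85 B8 25 D1 9B ED 98 B8 E0 BD A6 E1 84 85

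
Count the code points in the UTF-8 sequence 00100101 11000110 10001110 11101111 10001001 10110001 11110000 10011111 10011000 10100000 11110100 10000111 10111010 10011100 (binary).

Byte at offset 0: 0x25 = 00100101 → 1-byte char (#1). Advance 1.
Byte at offset 1: 0xC6 = 11000110 → 2-byte char (#2). Advance 2.
Byte at offset 3: 0xEF = 11101111 → 3-byte char (#3). Advance 3.
Byte at offset 6: 0xF0 = 11110000 → 4-byte char (#4). Advance 4.
Byte at offset 10: 0xF4 = 11110100 → 4-byte char (#5). Advance 4.
Reached end at offset 14 after 5 code points.

5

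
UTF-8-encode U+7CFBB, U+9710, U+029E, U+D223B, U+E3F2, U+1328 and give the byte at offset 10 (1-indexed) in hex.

0xF3

1-indexed offset 10 is 0-indexed offset 9.
U+7CFBB → 4-byte form F1 BC BE BB at offsets 0–3.
U+9710 → 3-byte form E9 9C 90 at offsets 4–6.
U+029E → 2-byte form CA 9E at offsets 7–8.
U+D223B → 4-byte form F3 92 88 BB at offsets 9–12.
Offset 9 falls in char 4's range; it's byte 1 of F3 92 88 BB = 0xF3.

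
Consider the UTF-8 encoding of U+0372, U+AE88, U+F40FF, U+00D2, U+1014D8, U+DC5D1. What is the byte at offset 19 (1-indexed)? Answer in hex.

0x91

1-indexed offset 19 is 0-indexed offset 18.
U+0372 → 2-byte form CD B2 at offsets 0–1.
U+AE88 → 3-byte form EA BA 88 at offsets 2–4.
U+F40FF → 4-byte form F3 B4 83 BF at offsets 5–8.
U+00D2 → 2-byte form C3 92 at offsets 9–10.
U+1014D8 → 4-byte form F4 81 93 98 at offsets 11–14.
U+DC5D1 → 4-byte form F3 9C 97 91 at offsets 15–18.
Offset 18 falls in char 6's range; it's byte 4 of F3 9C 97 91 = 0x91.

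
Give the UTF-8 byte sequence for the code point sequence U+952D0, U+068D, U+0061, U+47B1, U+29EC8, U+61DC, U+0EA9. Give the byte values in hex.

U+952D0: 4-byte form → F2 95 8B 90.
U+068D: 2-byte form → DA 8D.
U+0061: 1-byte form → 61.
U+47B1: 3-byte form → E4 9E B1.
U+29EC8: 4-byte form → F0 A9 BB 88.
U+61DC: 3-byte form → E6 87 9C.
U+0EA9: 3-byte form → E0 BA A9.
Concatenated (20 bytes): F2 95 8B 90 DA 8D 61 E4 9E B1 F0 A9 BB 88 E6 87 9C E0 BA A9.

F2 95 8B 90 DA 8D 61 E4 9E B1 F0 A9 BB 88 E6 87 9C E0 BA A9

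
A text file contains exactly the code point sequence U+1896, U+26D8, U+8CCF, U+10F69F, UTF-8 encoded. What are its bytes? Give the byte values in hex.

U+1896: 3-byte form → E1 A2 96.
U+26D8: 3-byte form → E2 9B 98.
U+8CCF: 3-byte form → E8 B3 8F.
U+10F69F: 4-byte form → F4 8F 9A 9F.
Concatenated (13 bytes): E1 A2 96 E2 9B 98 E8 B3 8F F4 8F 9A 9F.

E1 A2 96 E2 9B 98 E8 B3 8F F4 8F 9A 9F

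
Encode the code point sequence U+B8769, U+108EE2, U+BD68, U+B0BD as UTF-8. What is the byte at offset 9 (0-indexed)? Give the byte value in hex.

0xB5

U+B8769 → 4-byte form F2 B8 9D A9 at offsets 0–3.
U+108EE2 → 4-byte form F4 88 BB A2 at offsets 4–7.
U+BD68 → 3-byte form EB B5 A8 at offsets 8–10.
Offset 9 falls in char 3's range; it's byte 2 of EB B5 A8 = 0xB5.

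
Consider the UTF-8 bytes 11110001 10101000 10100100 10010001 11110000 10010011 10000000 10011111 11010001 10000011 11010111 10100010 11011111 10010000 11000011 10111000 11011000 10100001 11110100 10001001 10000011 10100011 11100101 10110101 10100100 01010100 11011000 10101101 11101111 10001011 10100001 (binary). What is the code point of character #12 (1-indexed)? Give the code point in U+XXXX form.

U+F2E1

Offset 0: leading byte 0xF1 = 11110001 → 4-byte char #1 = F1 A8 A4 91.
Offset 4: leading byte 0xF0 = 11110000 → 4-byte char #2 = F0 93 80 9F.
Offset 8: leading byte 0xD1 = 11010001 → 2-byte char #3 = D1 83.
Offset 10: leading byte 0xD7 = 11010111 → 2-byte char #4 = D7 A2.
Offset 12: leading byte 0xDF = 11011111 → 2-byte char #5 = DF 90.
Offset 14: leading byte 0xC3 = 11000011 → 2-byte char #6 = C3 B8.
Offset 16: leading byte 0xD8 = 11011000 → 2-byte char #7 = D8 A1.
Offset 18: leading byte 0xF4 = 11110100 → 4-byte char #8 = F4 89 83 A3.
Offset 22: leading byte 0xE5 = 11100101 → 3-byte char #9 = E5 B5 A4.
Offset 25: leading byte 0x54 = 01010100 → 1-byte char #10 = 54.
Offset 26: leading byte 0xD8 = 11011000 → 2-byte char #11 = D8 AD.
Offset 28: leading byte 0xEF = 11101111 → 3-byte char #12 = EF 8B A1.
Leading byte 0xEF = 11101111 matches 1110xxxx → 3-byte sequence.
Byte 1: 0xEF = 11101111, payload 1111 (4 bits).
Byte 2: 0x8B = 10001011 (10xxxxxx ✓), payload 001011.
Byte 3: 0xA1 = 10100001 (10xxxxxx ✓), payload 100001.
Concatenate: 1111001011100001 = 0xF2E1 (16 bits → U+F2E1).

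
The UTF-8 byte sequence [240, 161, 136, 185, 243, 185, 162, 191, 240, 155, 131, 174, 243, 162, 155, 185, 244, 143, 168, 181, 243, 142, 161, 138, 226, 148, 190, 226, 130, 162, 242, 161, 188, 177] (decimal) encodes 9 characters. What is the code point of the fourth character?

U+E26F9

Offset 0: leading byte 0xF0 = 11110000 → 4-byte char #1 = F0 A1 88 B9.
Offset 4: leading byte 0xF3 = 11110011 → 4-byte char #2 = F3 B9 A2 BF.
Offset 8: leading byte 0xF0 = 11110000 → 4-byte char #3 = F0 9B 83 AE.
Offset 12: leading byte 0xF3 = 11110011 → 4-byte char #4 = F3 A2 9B B9.
Leading byte 0xF3 = 11110011 matches 11110xxx → 4-byte sequence.
Byte 1: 0xF3 = 11110011, payload 011 (3 bits).
Byte 2: 0xA2 = 10100010 (10xxxxxx ✓), payload 100010.
Byte 3: 0x9B = 10011011 (10xxxxxx ✓), payload 011011.
Byte 4: 0xB9 = 10111001 (10xxxxxx ✓), payload 111001.
Concatenate: 011100010011011111001 = 0xE26F9 (21 bits → U+E26F9).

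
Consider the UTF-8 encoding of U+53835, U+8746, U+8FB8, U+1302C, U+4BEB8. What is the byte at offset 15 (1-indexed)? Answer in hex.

1-indexed offset 15 is 0-indexed offset 14.
U+53835 → 4-byte form F1 93 A0 B5 at offsets 0–3.
U+8746 → 3-byte form E8 9D 86 at offsets 4–6.
U+8FB8 → 3-byte form E8 BE B8 at offsets 7–9.
U+1302C → 4-byte form F0 93 80 AC at offsets 10–13.
U+4BEB8 → 4-byte form F1 8B BA B8 at offsets 14–17.
Offset 14 falls in char 5's range; it's byte 1 of F1 8B BA B8 = 0xF1.

0xF1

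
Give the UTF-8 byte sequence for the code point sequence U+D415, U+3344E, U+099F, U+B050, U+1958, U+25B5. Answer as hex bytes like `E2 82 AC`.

ED 90 95 F0 B3 91 8E E0 A6 9F EB 81 90 E1 A5 98 E2 96 B5

U+D415: 3-byte form → ED 90 95.
U+3344E: 4-byte form → F0 B3 91 8E.
U+099F: 3-byte form → E0 A6 9F.
U+B050: 3-byte form → EB 81 90.
U+1958: 3-byte form → E1 A5 98.
U+25B5: 3-byte form → E2 96 B5.
Concatenated (19 bytes): ED 90 95 F0 B3 91 8E E0 A6 9F EB 81 90 E1 A5 98 E2 96 B5.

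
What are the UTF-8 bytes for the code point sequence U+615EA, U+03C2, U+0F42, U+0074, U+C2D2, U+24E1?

U+615EA: 4-byte form → F1 A1 97 AA.
U+03C2: 2-byte form → CF 82.
U+0F42: 3-byte form → E0 BD 82.
U+0074: 1-byte form → 74.
U+C2D2: 3-byte form → EC 8B 92.
U+24E1: 3-byte form → E2 93 A1.
Concatenated (16 bytes): F1 A1 97 AA CF 82 E0 BD 82 74 EC 8B 92 E2 93 A1.

F1 A1 97 AA CF 82 E0 BD 82 74 EC 8B 92 E2 93 A1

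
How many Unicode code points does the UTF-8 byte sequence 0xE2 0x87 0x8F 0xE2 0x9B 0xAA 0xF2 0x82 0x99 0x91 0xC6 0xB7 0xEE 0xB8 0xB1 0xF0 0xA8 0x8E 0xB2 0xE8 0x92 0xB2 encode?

Byte at offset 0: 0xE2 = 11100010 → 3-byte char (#1). Advance 3.
Byte at offset 3: 0xE2 = 11100010 → 3-byte char (#2). Advance 3.
Byte at offset 6: 0xF2 = 11110010 → 4-byte char (#3). Advance 4.
Byte at offset 10: 0xC6 = 11000110 → 2-byte char (#4). Advance 2.
Byte at offset 12: 0xEE = 11101110 → 3-byte char (#5). Advance 3.
Byte at offset 15: 0xF0 = 11110000 → 4-byte char (#6). Advance 4.
Byte at offset 19: 0xE8 = 11101000 → 3-byte char (#7). Advance 3.
Reached end at offset 22 after 7 code points.

7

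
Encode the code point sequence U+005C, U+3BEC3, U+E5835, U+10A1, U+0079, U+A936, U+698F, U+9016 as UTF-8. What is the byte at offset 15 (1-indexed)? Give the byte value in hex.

0xA4

1-indexed offset 15 is 0-indexed offset 14.
U+005C → 1-byte form 5C at offsets 0–0.
U+3BEC3 → 4-byte form F0 BB BB 83 at offsets 1–4.
U+E5835 → 4-byte form F3 A5 A0 B5 at offsets 5–8.
U+10A1 → 3-byte form E1 82 A1 at offsets 9–11.
U+0079 → 1-byte form 79 at offsets 12–12.
U+A936 → 3-byte form EA A4 B6 at offsets 13–15.
Offset 14 falls in char 6's range; it's byte 2 of EA A4 B6 = 0xA4.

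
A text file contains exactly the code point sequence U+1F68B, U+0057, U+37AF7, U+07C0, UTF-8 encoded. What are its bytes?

U+1F68B: 4-byte form → F0 9F 9A 8B.
U+0057: 1-byte form → 57.
U+37AF7: 4-byte form → F0 B7 AB B7.
U+07C0: 2-byte form → DF 80.
Concatenated (11 bytes): F0 9F 9A 8B 57 F0 B7 AB B7 DF 80.

F0 9F 9A 8B 57 F0 B7 AB B7 DF 80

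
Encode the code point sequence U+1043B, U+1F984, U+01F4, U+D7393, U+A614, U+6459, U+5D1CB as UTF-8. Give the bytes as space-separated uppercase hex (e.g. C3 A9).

F0 90 90 BB F0 9F A6 84 C7 B4 F3 97 8E 93 EA 98 94 E6 91 99 F1 9D 87 8B

U+1043B: 4-byte form → F0 90 90 BB.
U+1F984: 4-byte form → F0 9F A6 84.
U+01F4: 2-byte form → C7 B4.
U+D7393: 4-byte form → F3 97 8E 93.
U+A614: 3-byte form → EA 98 94.
U+6459: 3-byte form → E6 91 99.
U+5D1CB: 4-byte form → F1 9D 87 8B.
Concatenated (24 bytes): F0 90 90 BB F0 9F A6 84 C7 B4 F3 97 8E 93 EA 98 94 E6 91 99 F1 9D 87 8B.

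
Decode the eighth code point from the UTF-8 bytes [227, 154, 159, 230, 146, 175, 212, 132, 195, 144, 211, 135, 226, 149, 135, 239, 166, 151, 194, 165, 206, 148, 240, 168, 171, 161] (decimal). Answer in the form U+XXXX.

U+00A5

Offset 0: leading byte 0xE3 = 11100011 → 3-byte char #1 = E3 9A 9F.
Offset 3: leading byte 0xE6 = 11100110 → 3-byte char #2 = E6 92 AF.
Offset 6: leading byte 0xD4 = 11010100 → 2-byte char #3 = D4 84.
Offset 8: leading byte 0xC3 = 11000011 → 2-byte char #4 = C3 90.
Offset 10: leading byte 0xD3 = 11010011 → 2-byte char #5 = D3 87.
Offset 12: leading byte 0xE2 = 11100010 → 3-byte char #6 = E2 95 87.
Offset 15: leading byte 0xEF = 11101111 → 3-byte char #7 = EF A6 97.
Offset 18: leading byte 0xC2 = 11000010 → 2-byte char #8 = C2 A5.
Leading byte 0xC2 = 11000010 matches 110xxxxx → 2-byte sequence.
Byte 1: 0xC2 = 11000010, payload 00010 (5 bits).
Byte 2: 0xA5 = 10100101 (10xxxxxx ✓), payload 100101.
Concatenate: 00010100101 = 0xA5 (11 bits → U+00A5).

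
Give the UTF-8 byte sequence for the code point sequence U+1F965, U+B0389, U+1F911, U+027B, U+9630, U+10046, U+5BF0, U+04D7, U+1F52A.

F0 9F A5 A5 F2 B0 8E 89 F0 9F A4 91 C9 BB E9 98 B0 F0 90 81 86 E5 AF B0 D3 97 F0 9F 94 AA

U+1F965: 4-byte form → F0 9F A5 A5.
U+B0389: 4-byte form → F2 B0 8E 89.
U+1F911: 4-byte form → F0 9F A4 91.
U+027B: 2-byte form → C9 BB.
U+9630: 3-byte form → E9 98 B0.
U+10046: 4-byte form → F0 90 81 86.
U+5BF0: 3-byte form → E5 AF B0.
U+04D7: 2-byte form → D3 97.
U+1F52A: 4-byte form → F0 9F 94 AA.
Concatenated (30 bytes): F0 9F A5 A5 F2 B0 8E 89 F0 9F A4 91 C9 BB E9 98 B0 F0 90 81 86 E5 AF B0 D3 97 F0 9F 94 AA.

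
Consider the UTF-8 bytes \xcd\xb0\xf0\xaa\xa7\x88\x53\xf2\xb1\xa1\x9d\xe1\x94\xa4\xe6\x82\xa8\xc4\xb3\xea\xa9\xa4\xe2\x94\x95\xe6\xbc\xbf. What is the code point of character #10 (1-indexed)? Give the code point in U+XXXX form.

U+6F3F

Offset 0: leading byte 0xCD = 11001101 → 2-byte char #1 = CD B0.
Offset 2: leading byte 0xF0 = 11110000 → 4-byte char #2 = F0 AA A7 88.
Offset 6: leading byte 0x53 = 01010011 → 1-byte char #3 = 53.
Offset 7: leading byte 0xF2 = 11110010 → 4-byte char #4 = F2 B1 A1 9D.
Offset 11: leading byte 0xE1 = 11100001 → 3-byte char #5 = E1 94 A4.
Offset 14: leading byte 0xE6 = 11100110 → 3-byte char #6 = E6 82 A8.
Offset 17: leading byte 0xC4 = 11000100 → 2-byte char #7 = C4 B3.
Offset 19: leading byte 0xEA = 11101010 → 3-byte char #8 = EA A9 A4.
Offset 22: leading byte 0xE2 = 11100010 → 3-byte char #9 = E2 94 95.
Offset 25: leading byte 0xE6 = 11100110 → 3-byte char #10 = E6 BC BF.
Leading byte 0xE6 = 11100110 matches 1110xxxx → 3-byte sequence.
Byte 1: 0xE6 = 11100110, payload 0110 (4 bits).
Byte 2: 0xBC = 10111100 (10xxxxxx ✓), payload 111100.
Byte 3: 0xBF = 10111111 (10xxxxxx ✓), payload 111111.
Concatenate: 0110111100111111 = 0x6F3F (16 bits → U+6F3F).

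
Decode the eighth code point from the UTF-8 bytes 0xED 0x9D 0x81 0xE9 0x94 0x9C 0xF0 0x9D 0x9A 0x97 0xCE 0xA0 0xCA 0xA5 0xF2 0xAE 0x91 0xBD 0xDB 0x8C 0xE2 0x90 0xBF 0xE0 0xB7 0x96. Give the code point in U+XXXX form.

U+243F

Offset 0: leading byte 0xED = 11101101 → 3-byte char #1 = ED 9D 81.
Offset 3: leading byte 0xE9 = 11101001 → 3-byte char #2 = E9 94 9C.
Offset 6: leading byte 0xF0 = 11110000 → 4-byte char #3 = F0 9D 9A 97.
Offset 10: leading byte 0xCE = 11001110 → 2-byte char #4 = CE A0.
Offset 12: leading byte 0xCA = 11001010 → 2-byte char #5 = CA A5.
Offset 14: leading byte 0xF2 = 11110010 → 4-byte char #6 = F2 AE 91 BD.
Offset 18: leading byte 0xDB = 11011011 → 2-byte char #7 = DB 8C.
Offset 20: leading byte 0xE2 = 11100010 → 3-byte char #8 = E2 90 BF.
Leading byte 0xE2 = 11100010 matches 1110xxxx → 3-byte sequence.
Byte 1: 0xE2 = 11100010, payload 0010 (4 bits).
Byte 2: 0x90 = 10010000 (10xxxxxx ✓), payload 010000.
Byte 3: 0xBF = 10111111 (10xxxxxx ✓), payload 111111.
Concatenate: 0010010000111111 = 0x243F (16 bits → U+243F).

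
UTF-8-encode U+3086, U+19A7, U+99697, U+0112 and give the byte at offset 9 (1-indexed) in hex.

1-indexed offset 9 is 0-indexed offset 8.
U+3086 → 3-byte form E3 82 86 at offsets 0–2.
U+19A7 → 3-byte form E1 A6 A7 at offsets 3–5.
U+99697 → 4-byte form F2 99 9A 97 at offsets 6–9.
Offset 8 falls in char 3's range; it's byte 3 of F2 99 9A 97 = 0x9A.

0x9A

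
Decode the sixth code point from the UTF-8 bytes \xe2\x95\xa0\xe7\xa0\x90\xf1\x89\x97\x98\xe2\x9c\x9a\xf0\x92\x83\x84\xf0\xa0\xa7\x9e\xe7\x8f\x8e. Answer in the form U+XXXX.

Offset 0: leading byte 0xE2 = 11100010 → 3-byte char #1 = E2 95 A0.
Offset 3: leading byte 0xE7 = 11100111 → 3-byte char #2 = E7 A0 90.
Offset 6: leading byte 0xF1 = 11110001 → 4-byte char #3 = F1 89 97 98.
Offset 10: leading byte 0xE2 = 11100010 → 3-byte char #4 = E2 9C 9A.
Offset 13: leading byte 0xF0 = 11110000 → 4-byte char #5 = F0 92 83 84.
Offset 17: leading byte 0xF0 = 11110000 → 4-byte char #6 = F0 A0 A7 9E.
Leading byte 0xF0 = 11110000 matches 11110xxx → 4-byte sequence.
Byte 1: 0xF0 = 11110000, payload 000 (3 bits).
Byte 2: 0xA0 = 10100000 (10xxxxxx ✓), payload 100000.
Byte 3: 0xA7 = 10100111 (10xxxxxx ✓), payload 100111.
Byte 4: 0x9E = 10011110 (10xxxxxx ✓), payload 011110.
Concatenate: 000100000100111011110 = 0x209DE (21 bits → U+209DE).

U+209DE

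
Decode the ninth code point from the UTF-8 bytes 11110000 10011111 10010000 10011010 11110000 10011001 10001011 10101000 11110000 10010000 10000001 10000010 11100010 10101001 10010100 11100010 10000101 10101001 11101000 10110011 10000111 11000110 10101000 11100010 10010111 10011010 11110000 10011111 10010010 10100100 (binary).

U+1F4A4

Offset 0: leading byte 0xF0 = 11110000 → 4-byte char #1 = F0 9F 90 9A.
Offset 4: leading byte 0xF0 = 11110000 → 4-byte char #2 = F0 99 8B A8.
Offset 8: leading byte 0xF0 = 11110000 → 4-byte char #3 = F0 90 81 82.
Offset 12: leading byte 0xE2 = 11100010 → 3-byte char #4 = E2 A9 94.
Offset 15: leading byte 0xE2 = 11100010 → 3-byte char #5 = E2 85 A9.
Offset 18: leading byte 0xE8 = 11101000 → 3-byte char #6 = E8 B3 87.
Offset 21: leading byte 0xC6 = 11000110 → 2-byte char #7 = C6 A8.
Offset 23: leading byte 0xE2 = 11100010 → 3-byte char #8 = E2 97 9A.
Offset 26: leading byte 0xF0 = 11110000 → 4-byte char #9 = F0 9F 92 A4.
Leading byte 0xF0 = 11110000 matches 11110xxx → 4-byte sequence.
Byte 1: 0xF0 = 11110000, payload 000 (3 bits).
Byte 2: 0x9F = 10011111 (10xxxxxx ✓), payload 011111.
Byte 3: 0x92 = 10010010 (10xxxxxx ✓), payload 010010.
Byte 4: 0xA4 = 10100100 (10xxxxxx ✓), payload 100100.
Concatenate: 000011111010010100100 = 0x1F4A4 (21 bits → U+1F4A4).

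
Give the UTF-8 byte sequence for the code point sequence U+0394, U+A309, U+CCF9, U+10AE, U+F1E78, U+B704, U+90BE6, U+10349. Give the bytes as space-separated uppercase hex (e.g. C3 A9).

U+0394: 2-byte form → CE 94.
U+A309: 3-byte form → EA 8C 89.
U+CCF9: 3-byte form → EC B3 B9.
U+10AE: 3-byte form → E1 82 AE.
U+F1E78: 4-byte form → F3 B1 B9 B8.
U+B704: 3-byte form → EB 9C 84.
U+90BE6: 4-byte form → F2 90 AF A6.
U+10349: 4-byte form → F0 90 8D 89.
Concatenated (26 bytes): CE 94 EA 8C 89 EC B3 B9 E1 82 AE F3 B1 B9 B8 EB 9C 84 F2 90 AF A6 F0 90 8D 89.

CE 94 EA 8C 89 EC B3 B9 E1 82 AE F3 B1 B9 B8 EB 9C 84 F2 90 AF A6 F0 90 8D 89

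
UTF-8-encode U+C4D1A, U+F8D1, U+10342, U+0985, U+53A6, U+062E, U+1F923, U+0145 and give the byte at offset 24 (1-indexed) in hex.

0xC5

1-indexed offset 24 is 0-indexed offset 23.
U+C4D1A → 4-byte form F3 84 B4 9A at offsets 0–3.
U+F8D1 → 3-byte form EF A3 91 at offsets 4–6.
U+10342 → 4-byte form F0 90 8D 82 at offsets 7–10.
U+0985 → 3-byte form E0 A6 85 at offsets 11–13.
U+53A6 → 3-byte form E5 8E A6 at offsets 14–16.
U+062E → 2-byte form D8 AE at offsets 17–18.
U+1F923 → 4-byte form F0 9F A4 A3 at offsets 19–22.
U+0145 → 2-byte form C5 85 at offsets 23–24.
Offset 23 falls in char 8's range; it's byte 1 of C5 85 = 0xC5.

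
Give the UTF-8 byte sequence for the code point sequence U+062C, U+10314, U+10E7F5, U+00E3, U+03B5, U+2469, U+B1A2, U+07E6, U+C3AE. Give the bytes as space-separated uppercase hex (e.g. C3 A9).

U+062C: 2-byte form → D8 AC.
U+10314: 4-byte form → F0 90 8C 94.
U+10E7F5: 4-byte form → F4 8E 9F B5.
U+00E3: 2-byte form → C3 A3.
U+03B5: 2-byte form → CE B5.
U+2469: 3-byte form → E2 91 A9.
U+B1A2: 3-byte form → EB 86 A2.
U+07E6: 2-byte form → DF A6.
U+C3AE: 3-byte form → EC 8E AE.
Concatenated (25 bytes): D8 AC F0 90 8C 94 F4 8E 9F B5 C3 A3 CE B5 E2 91 A9 EB 86 A2 DF A6 EC 8E AE.

D8 AC F0 90 8C 94 F4 8E 9F B5 C3 A3 CE B5 E2 91 A9 EB 86 A2 DF A6 EC 8E AE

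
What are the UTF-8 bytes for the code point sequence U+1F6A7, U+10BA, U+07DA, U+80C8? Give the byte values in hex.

F0 9F 9A A7 E1 82 BA DF 9A E8 83 88

U+1F6A7: 4-byte form → F0 9F 9A A7.
U+10BA: 3-byte form → E1 82 BA.
U+07DA: 2-byte form → DF 9A.
U+80C8: 3-byte form → E8 83 88.
Concatenated (12 bytes): F0 9F 9A A7 E1 82 BA DF 9A E8 83 88.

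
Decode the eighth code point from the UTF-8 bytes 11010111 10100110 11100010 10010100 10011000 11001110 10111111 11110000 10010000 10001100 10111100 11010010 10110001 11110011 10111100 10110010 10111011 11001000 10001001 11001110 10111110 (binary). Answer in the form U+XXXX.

Offset 0: leading byte 0xD7 = 11010111 → 2-byte char #1 = D7 A6.
Offset 2: leading byte 0xE2 = 11100010 → 3-byte char #2 = E2 94 98.
Offset 5: leading byte 0xCE = 11001110 → 2-byte char #3 = CE BF.
Offset 7: leading byte 0xF0 = 11110000 → 4-byte char #4 = F0 90 8C BC.
Offset 11: leading byte 0xD2 = 11010010 → 2-byte char #5 = D2 B1.
Offset 13: leading byte 0xF3 = 11110011 → 4-byte char #6 = F3 BC B2 BB.
Offset 17: leading byte 0xC8 = 11001000 → 2-byte char #7 = C8 89.
Offset 19: leading byte 0xCE = 11001110 → 2-byte char #8 = CE BE.
Leading byte 0xCE = 11001110 matches 110xxxxx → 2-byte sequence.
Byte 1: 0xCE = 11001110, payload 01110 (5 bits).
Byte 2: 0xBE = 10111110 (10xxxxxx ✓), payload 111110.
Concatenate: 01110111110 = 0x3BE (11 bits → U+03BE).

U+03BE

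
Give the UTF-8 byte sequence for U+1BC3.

U+1BC3 = 0x1BC3 = 7107 decimal. In range U+0800–U+FFFF → 3-byte form: 1110xxxx 10xxxxxx 10xxxxxx.
Binary (16 bits): 0001101111000011.
Split 4+6+6: 0001 | 101111 | 000011.
Byte 1: 11100001 = 0xE1.
Byte 2: 10101111 = 0xAF.
Byte 3: 10000011 = 0x83.

E1 AF 83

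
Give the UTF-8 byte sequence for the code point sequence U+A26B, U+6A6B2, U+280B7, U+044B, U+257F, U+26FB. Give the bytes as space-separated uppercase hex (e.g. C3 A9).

U+A26B: 3-byte form → EA 89 AB.
U+6A6B2: 4-byte form → F1 AA 9A B2.
U+280B7: 4-byte form → F0 A8 82 B7.
U+044B: 2-byte form → D1 8B.
U+257F: 3-byte form → E2 95 BF.
U+26FB: 3-byte form → E2 9B BB.
Concatenated (19 bytes): EA 89 AB F1 AA 9A B2 F0 A8 82 B7 D1 8B E2 95 BF E2 9B BB.

EA 89 AB F1 AA 9A B2 F0 A8 82 B7 D1 8B E2 95 BF E2 9B BB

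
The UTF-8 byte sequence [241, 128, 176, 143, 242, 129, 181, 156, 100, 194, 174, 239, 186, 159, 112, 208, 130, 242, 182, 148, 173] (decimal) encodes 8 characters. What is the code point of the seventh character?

U+0402

Offset 0: leading byte 0xF1 = 11110001 → 4-byte char #1 = F1 80 B0 8F.
Offset 4: leading byte 0xF2 = 11110010 → 4-byte char #2 = F2 81 B5 9C.
Offset 8: leading byte 0x64 = 01100100 → 1-byte char #3 = 64.
Offset 9: leading byte 0xC2 = 11000010 → 2-byte char #4 = C2 AE.
Offset 11: leading byte 0xEF = 11101111 → 3-byte char #5 = EF BA 9F.
Offset 14: leading byte 0x70 = 01110000 → 1-byte char #6 = 70.
Offset 15: leading byte 0xD0 = 11010000 → 2-byte char #7 = D0 82.
Leading byte 0xD0 = 11010000 matches 110xxxxx → 2-byte sequence.
Byte 1: 0xD0 = 11010000, payload 10000 (5 bits).
Byte 2: 0x82 = 10000010 (10xxxxxx ✓), payload 000010.
Concatenate: 10000000010 = 0x402 (11 bits → U+0402).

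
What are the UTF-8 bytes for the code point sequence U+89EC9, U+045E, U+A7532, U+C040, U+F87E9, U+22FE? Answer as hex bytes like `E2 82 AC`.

F2 89 BB 89 D1 9E F2 A7 94 B2 EC 81 80 F3 B8 9F A9 E2 8B BE

U+89EC9: 4-byte form → F2 89 BB 89.
U+045E: 2-byte form → D1 9E.
U+A7532: 4-byte form → F2 A7 94 B2.
U+C040: 3-byte form → EC 81 80.
U+F87E9: 4-byte form → F3 B8 9F A9.
U+22FE: 3-byte form → E2 8B BE.
Concatenated (20 bytes): F2 89 BB 89 D1 9E F2 A7 94 B2 EC 81 80 F3 B8 9F A9 E2 8B BE.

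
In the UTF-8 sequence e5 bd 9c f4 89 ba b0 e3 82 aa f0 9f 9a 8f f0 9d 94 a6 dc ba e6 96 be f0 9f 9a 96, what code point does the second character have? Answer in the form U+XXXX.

U+109EB0

Offset 0: leading byte 0xE5 = 11100101 → 3-byte char #1 = E5 BD 9C.
Offset 3: leading byte 0xF4 = 11110100 → 4-byte char #2 = F4 89 BA B0.
Leading byte 0xF4 = 11110100 matches 11110xxx → 4-byte sequence.
Byte 1: 0xF4 = 11110100, payload 100 (3 bits).
Byte 2: 0x89 = 10001001 (10xxxxxx ✓), payload 001001.
Byte 3: 0xBA = 10111010 (10xxxxxx ✓), payload 111010.
Byte 4: 0xB0 = 10110000 (10xxxxxx ✓), payload 110000.
Concatenate: 100001001111010110000 = 0x109EB0 (21 bits → U+109EB0).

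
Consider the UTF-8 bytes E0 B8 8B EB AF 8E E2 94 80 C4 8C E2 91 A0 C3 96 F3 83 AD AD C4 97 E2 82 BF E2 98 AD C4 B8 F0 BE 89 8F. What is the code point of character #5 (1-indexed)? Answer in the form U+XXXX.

Offset 0: leading byte 0xE0 = 11100000 → 3-byte char #1 = E0 B8 8B.
Offset 3: leading byte 0xEB = 11101011 → 3-byte char #2 = EB AF 8E.
Offset 6: leading byte 0xE2 = 11100010 → 3-byte char #3 = E2 94 80.
Offset 9: leading byte 0xC4 = 11000100 → 2-byte char #4 = C4 8C.
Offset 11: leading byte 0xE2 = 11100010 → 3-byte char #5 = E2 91 A0.
Leading byte 0xE2 = 11100010 matches 1110xxxx → 3-byte sequence.
Byte 1: 0xE2 = 11100010, payload 0010 (4 bits).
Byte 2: 0x91 = 10010001 (10xxxxxx ✓), payload 010001.
Byte 3: 0xA0 = 10100000 (10xxxxxx ✓), payload 100000.
Concatenate: 0010010001100000 = 0x2460 (16 bits → U+2460).

U+2460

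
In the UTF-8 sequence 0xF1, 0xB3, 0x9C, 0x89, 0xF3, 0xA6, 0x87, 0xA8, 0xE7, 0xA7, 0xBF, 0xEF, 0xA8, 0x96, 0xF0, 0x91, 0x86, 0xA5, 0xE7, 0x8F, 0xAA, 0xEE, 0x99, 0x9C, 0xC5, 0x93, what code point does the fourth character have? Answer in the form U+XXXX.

U+FA16

Offset 0: leading byte 0xF1 = 11110001 → 4-byte char #1 = F1 B3 9C 89.
Offset 4: leading byte 0xF3 = 11110011 → 4-byte char #2 = F3 A6 87 A8.
Offset 8: leading byte 0xE7 = 11100111 → 3-byte char #3 = E7 A7 BF.
Offset 11: leading byte 0xEF = 11101111 → 3-byte char #4 = EF A8 96.
Leading byte 0xEF = 11101111 matches 1110xxxx → 3-byte sequence.
Byte 1: 0xEF = 11101111, payload 1111 (4 bits).
Byte 2: 0xA8 = 10101000 (10xxxxxx ✓), payload 101000.
Byte 3: 0x96 = 10010110 (10xxxxxx ✓), payload 010110.
Concatenate: 1111101000010110 = 0xFA16 (16 bits → U+FA16).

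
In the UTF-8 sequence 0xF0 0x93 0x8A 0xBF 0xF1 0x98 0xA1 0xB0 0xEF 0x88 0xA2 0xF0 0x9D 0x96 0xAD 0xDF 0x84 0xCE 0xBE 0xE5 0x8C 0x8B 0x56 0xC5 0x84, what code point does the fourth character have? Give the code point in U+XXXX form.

U+1D5AD

Offset 0: leading byte 0xF0 = 11110000 → 4-byte char #1 = F0 93 8A BF.
Offset 4: leading byte 0xF1 = 11110001 → 4-byte char #2 = F1 98 A1 B0.
Offset 8: leading byte 0xEF = 11101111 → 3-byte char #3 = EF 88 A2.
Offset 11: leading byte 0xF0 = 11110000 → 4-byte char #4 = F0 9D 96 AD.
Leading byte 0xF0 = 11110000 matches 11110xxx → 4-byte sequence.
Byte 1: 0xF0 = 11110000, payload 000 (3 bits).
Byte 2: 0x9D = 10011101 (10xxxxxx ✓), payload 011101.
Byte 3: 0x96 = 10010110 (10xxxxxx ✓), payload 010110.
Byte 4: 0xAD = 10101101 (10xxxxxx ✓), payload 101101.
Concatenate: 000011101010110101101 = 0x1D5AD (21 bits → U+1D5AD).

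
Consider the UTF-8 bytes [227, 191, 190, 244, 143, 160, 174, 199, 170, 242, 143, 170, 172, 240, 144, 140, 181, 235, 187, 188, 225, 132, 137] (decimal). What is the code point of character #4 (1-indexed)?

U+8FAAC

Offset 0: leading byte 0xE3 = 11100011 → 3-byte char #1 = E3 BF BE.
Offset 3: leading byte 0xF4 = 11110100 → 4-byte char #2 = F4 8F A0 AE.
Offset 7: leading byte 0xC7 = 11000111 → 2-byte char #3 = C7 AA.
Offset 9: leading byte 0xF2 = 11110010 → 4-byte char #4 = F2 8F AA AC.
Leading byte 0xF2 = 11110010 matches 11110xxx → 4-byte sequence.
Byte 1: 0xF2 = 11110010, payload 010 (3 bits).
Byte 2: 0x8F = 10001111 (10xxxxxx ✓), payload 001111.
Byte 3: 0xAA = 10101010 (10xxxxxx ✓), payload 101010.
Byte 4: 0xAC = 10101100 (10xxxxxx ✓), payload 101100.
Concatenate: 010001111101010101100 = 0x8FAAC (21 bits → U+8FAAC).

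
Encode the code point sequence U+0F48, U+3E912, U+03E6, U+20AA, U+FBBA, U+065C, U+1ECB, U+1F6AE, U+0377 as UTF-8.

U+0F48: 3-byte form → E0 BD 88.
U+3E912: 4-byte form → F0 BE A4 92.
U+03E6: 2-byte form → CF A6.
U+20AA: 3-byte form → E2 82 AA.
U+FBBA: 3-byte form → EF AE BA.
U+065C: 2-byte form → D9 9C.
U+1ECB: 3-byte form → E1 BB 8B.
U+1F6AE: 4-byte form → F0 9F 9A AE.
U+0377: 2-byte form → CD B7.
Concatenated (26 bytes): E0 BD 88 F0 BE A4 92 CF A6 E2 82 AA EF AE BA D9 9C E1 BB 8B F0 9F 9A AE CD B7.

E0 BD 88 F0 BE A4 92 CF A6 E2 82 AA EF AE BA D9 9C E1 BB 8B F0 9F 9A AE CD B7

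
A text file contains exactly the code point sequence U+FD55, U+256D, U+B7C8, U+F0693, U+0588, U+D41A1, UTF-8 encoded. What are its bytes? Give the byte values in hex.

EF B5 95 E2 95 AD EB 9F 88 F3 B0 9A 93 D6 88 F3 94 86 A1

U+FD55: 3-byte form → EF B5 95.
U+256D: 3-byte form → E2 95 AD.
U+B7C8: 3-byte form → EB 9F 88.
U+F0693: 4-byte form → F3 B0 9A 93.
U+0588: 2-byte form → D6 88.
U+D41A1: 4-byte form → F3 94 86 A1.
Concatenated (19 bytes): EF B5 95 E2 95 AD EB 9F 88 F3 B0 9A 93 D6 88 F3 94 86 A1.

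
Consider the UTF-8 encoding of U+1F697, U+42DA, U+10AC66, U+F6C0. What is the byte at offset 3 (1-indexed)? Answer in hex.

0x9A

1-indexed offset 3 is 0-indexed offset 2.
U+1F697 → 4-byte form F0 9F 9A 97 at offsets 0–3.
Offset 2 falls in char 1's range; it's byte 3 of F0 9F 9A 97 = 0x9A.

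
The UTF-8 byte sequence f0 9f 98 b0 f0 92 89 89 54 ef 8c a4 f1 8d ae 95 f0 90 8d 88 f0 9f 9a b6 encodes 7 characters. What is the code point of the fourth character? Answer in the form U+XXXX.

Offset 0: leading byte 0xF0 = 11110000 → 4-byte char #1 = F0 9F 98 B0.
Offset 4: leading byte 0xF0 = 11110000 → 4-byte char #2 = F0 92 89 89.
Offset 8: leading byte 0x54 = 01010100 → 1-byte char #3 = 54.
Offset 9: leading byte 0xEF = 11101111 → 3-byte char #4 = EF 8C A4.
Leading byte 0xEF = 11101111 matches 1110xxxx → 3-byte sequence.
Byte 1: 0xEF = 11101111, payload 1111 (4 bits).
Byte 2: 0x8C = 10001100 (10xxxxxx ✓), payload 001100.
Byte 3: 0xA4 = 10100100 (10xxxxxx ✓), payload 100100.
Concatenate: 1111001100100100 = 0xF324 (16 bits → U+F324).

U+F324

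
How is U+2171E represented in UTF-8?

F0 A1 9C 9E

U+2171E = 0x2171E = 136990 decimal. In range U+10000–U+10FFFF → 4-byte form: 11110xxx 10xxxxxx 10xxxxxx 10xxxxxx.
Binary (21 bits): 000100001011100011110.
Split 3+6+6+6: 000 | 100001 | 011100 | 011110.
Byte 1: 11110000 = 0xF0.
Byte 2: 10100001 = 0xA1.
Byte 3: 10011100 = 0x9C.
Byte 4: 10011110 = 0x9E.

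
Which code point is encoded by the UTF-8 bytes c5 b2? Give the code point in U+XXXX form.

Leading byte 0xC5 = 11000101 matches 110xxxxx → 2-byte sequence.
Byte 1: 0xC5 = 11000101, payload 00101 (5 bits).
Byte 2: 0xB2 = 10110010 (10xxxxxx ✓), payload 110010.
Concatenate: 00101110010 = 0x172 (11 bits → U+0172).

U+0172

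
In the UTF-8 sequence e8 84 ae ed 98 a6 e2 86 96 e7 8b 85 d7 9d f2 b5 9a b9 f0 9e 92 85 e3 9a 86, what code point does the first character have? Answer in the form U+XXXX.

Offset 0: leading byte 0xE8 = 11101000 → 3-byte char #1 = E8 84 AE.
Leading byte 0xE8 = 11101000 matches 1110xxxx → 3-byte sequence.
Byte 1: 0xE8 = 11101000, payload 1000 (4 bits).
Byte 2: 0x84 = 10000100 (10xxxxxx ✓), payload 000100.
Byte 3: 0xAE = 10101110 (10xxxxxx ✓), payload 101110.
Concatenate: 1000000100101110 = 0x812E (16 bits → U+812E).

U+812E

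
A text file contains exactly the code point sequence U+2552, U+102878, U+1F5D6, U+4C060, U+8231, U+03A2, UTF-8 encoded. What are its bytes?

E2 95 92 F4 82 A1 B8 F0 9F 97 96 F1 8C 81 A0 E8 88 B1 CE A2

U+2552: 3-byte form → E2 95 92.
U+102878: 4-byte form → F4 82 A1 B8.
U+1F5D6: 4-byte form → F0 9F 97 96.
U+4C060: 4-byte form → F1 8C 81 A0.
U+8231: 3-byte form → E8 88 B1.
U+03A2: 2-byte form → CE A2.
Concatenated (20 bytes): E2 95 92 F4 82 A1 B8 F0 9F 97 96 F1 8C 81 A0 E8 88 B1 CE A2.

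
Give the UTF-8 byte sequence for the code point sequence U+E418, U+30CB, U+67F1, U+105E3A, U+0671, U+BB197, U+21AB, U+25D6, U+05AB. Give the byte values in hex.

EE 90 98 E3 83 8B E6 9F B1 F4 85 B8 BA D9 B1 F2 BB 86 97 E2 86 AB E2 97 96 D6 AB

U+E418: 3-byte form → EE 90 98.
U+30CB: 3-byte form → E3 83 8B.
U+67F1: 3-byte form → E6 9F B1.
U+105E3A: 4-byte form → F4 85 B8 BA.
U+0671: 2-byte form → D9 B1.
U+BB197: 4-byte form → F2 BB 86 97.
U+21AB: 3-byte form → E2 86 AB.
U+25D6: 3-byte form → E2 97 96.
U+05AB: 2-byte form → D6 AB.
Concatenated (27 bytes): EE 90 98 E3 83 8B E6 9F B1 F4 85 B8 BA D9 B1 F2 BB 86 97 E2 86 AB E2 97 96 D6 AB.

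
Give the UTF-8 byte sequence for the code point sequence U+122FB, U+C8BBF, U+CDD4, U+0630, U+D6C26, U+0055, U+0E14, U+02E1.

U+122FB: 4-byte form → F0 92 8B BB.
U+C8BBF: 4-byte form → F3 88 AE BF.
U+CDD4: 3-byte form → EC B7 94.
U+0630: 2-byte form → D8 B0.
U+D6C26: 4-byte form → F3 96 B0 A6.
U+0055: 1-byte form → 55.
U+0E14: 3-byte form → E0 B8 94.
U+02E1: 2-byte form → CB A1.
Concatenated (23 bytes): F0 92 8B BB F3 88 AE BF EC B7 94 D8 B0 F3 96 B0 A6 55 E0 B8 94 CB A1.

F0 92 8B BB F3 88 AE BF EC B7 94 D8 B0 F3 96 B0 A6 55 E0 B8 94 CB A1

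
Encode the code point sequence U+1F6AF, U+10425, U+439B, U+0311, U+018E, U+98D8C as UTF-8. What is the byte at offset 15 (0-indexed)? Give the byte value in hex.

0xF2

U+1F6AF → 4-byte form F0 9F 9A AF at offsets 0–3.
U+10425 → 4-byte form F0 90 90 A5 at offsets 4–7.
U+439B → 3-byte form E4 8E 9B at offsets 8–10.
U+0311 → 2-byte form CC 91 at offsets 11–12.
U+018E → 2-byte form C6 8E at offsets 13–14.
U+98D8C → 4-byte form F2 98 B6 8C at offsets 15–18.
Offset 15 falls in char 6's range; it's byte 1 of F2 98 B6 8C = 0xF2.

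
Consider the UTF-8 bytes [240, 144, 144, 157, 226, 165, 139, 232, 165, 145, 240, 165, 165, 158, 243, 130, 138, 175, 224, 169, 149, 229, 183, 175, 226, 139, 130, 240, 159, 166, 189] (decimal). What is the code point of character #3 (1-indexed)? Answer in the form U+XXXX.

Offset 0: leading byte 0xF0 = 11110000 → 4-byte char #1 = F0 90 90 9D.
Offset 4: leading byte 0xE2 = 11100010 → 3-byte char #2 = E2 A5 8B.
Offset 7: leading byte 0xE8 = 11101000 → 3-byte char #3 = E8 A5 91.
Leading byte 0xE8 = 11101000 matches 1110xxxx → 3-byte sequence.
Byte 1: 0xE8 = 11101000, payload 1000 (4 bits).
Byte 2: 0xA5 = 10100101 (10xxxxxx ✓), payload 100101.
Byte 3: 0x91 = 10010001 (10xxxxxx ✓), payload 010001.
Concatenate: 1000100101010001 = 0x8951 (16 bits → U+8951).

U+8951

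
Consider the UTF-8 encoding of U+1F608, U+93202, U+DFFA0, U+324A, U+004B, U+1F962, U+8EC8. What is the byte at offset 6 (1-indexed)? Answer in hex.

1-indexed offset 6 is 0-indexed offset 5.
U+1F608 → 4-byte form F0 9F 98 88 at offsets 0–3.
U+93202 → 4-byte form F2 93 88 82 at offsets 4–7.
Offset 5 falls in char 2's range; it's byte 2 of F2 93 88 82 = 0x93.

0x93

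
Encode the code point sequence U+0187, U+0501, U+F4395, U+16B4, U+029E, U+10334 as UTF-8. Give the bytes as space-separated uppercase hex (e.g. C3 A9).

C6 87 D4 81 F3 B4 8E 95 E1 9A B4 CA 9E F0 90 8C B4

U+0187: 2-byte form → C6 87.
U+0501: 2-byte form → D4 81.
U+F4395: 4-byte form → F3 B4 8E 95.
U+16B4: 3-byte form → E1 9A B4.
U+029E: 2-byte form → CA 9E.
U+10334: 4-byte form → F0 90 8C B4.
Concatenated (17 bytes): C6 87 D4 81 F3 B4 8E 95 E1 9A B4 CA 9E F0 90 8C B4.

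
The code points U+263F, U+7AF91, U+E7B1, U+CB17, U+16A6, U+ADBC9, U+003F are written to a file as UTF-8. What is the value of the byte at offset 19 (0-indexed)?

0x89

U+263F → 3-byte form E2 98 BF at offsets 0–2.
U+7AF91 → 4-byte form F1 BA BE 91 at offsets 3–6.
U+E7B1 → 3-byte form EE 9E B1 at offsets 7–9.
U+CB17 → 3-byte form EC AC 97 at offsets 10–12.
U+16A6 → 3-byte form E1 9A A6 at offsets 13–15.
U+ADBC9 → 4-byte form F2 AD AF 89 at offsets 16–19.
Offset 19 falls in char 6's range; it's byte 4 of F2 AD AF 89 = 0x89.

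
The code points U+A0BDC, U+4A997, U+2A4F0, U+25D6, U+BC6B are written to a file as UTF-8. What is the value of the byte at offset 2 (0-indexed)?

0xAF

U+A0BDC → 4-byte form F2 A0 AF 9C at offsets 0–3.
Offset 2 falls in char 1's range; it's byte 3 of F2 A0 AF 9C = 0xAF.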